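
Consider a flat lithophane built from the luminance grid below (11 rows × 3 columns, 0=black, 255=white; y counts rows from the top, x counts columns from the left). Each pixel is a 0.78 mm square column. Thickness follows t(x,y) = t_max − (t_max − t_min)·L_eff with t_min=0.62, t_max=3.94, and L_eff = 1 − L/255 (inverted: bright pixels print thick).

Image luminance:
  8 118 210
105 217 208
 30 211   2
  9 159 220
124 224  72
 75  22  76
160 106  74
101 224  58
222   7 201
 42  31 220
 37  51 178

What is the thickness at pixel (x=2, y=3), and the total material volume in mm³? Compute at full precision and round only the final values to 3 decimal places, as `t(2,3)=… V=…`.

span = t_max - t_min = 3.94 - 0.62 = 3.320
L(2,3) = 220, L_eff = 1 - 220/255 = 0.137255 (inverted)
t(2,3) = 3.94 - 3.320·0.137255 = 3.484
Σt over all 11·3 pixels = 891997/12750 ≈ 69.9605490
V = pitch²·Σt = 0.78²·891997/12750 = 42.564

t(2,3)=3.484 V=42.564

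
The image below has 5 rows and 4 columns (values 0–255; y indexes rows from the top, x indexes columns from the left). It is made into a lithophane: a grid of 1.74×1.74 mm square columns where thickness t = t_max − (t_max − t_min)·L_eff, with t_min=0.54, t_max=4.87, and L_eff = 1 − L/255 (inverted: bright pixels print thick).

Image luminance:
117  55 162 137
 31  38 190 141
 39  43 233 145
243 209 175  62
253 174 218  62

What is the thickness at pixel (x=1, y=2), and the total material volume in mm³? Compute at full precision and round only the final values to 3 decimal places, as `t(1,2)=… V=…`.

t(1,2)=1.270 V=172.893

span = t_max - t_min = 4.87 - 0.54 = 4.330
L(1,2) = 43, L_eff = 1 - 43/255 = 0.831373 (inverted)
t(1,2) = 4.87 - 4.330·0.831373 = 1.270
Σt over all 5·4 pixels = 485397/8500 ≈ 57.1055294
V = pitch²·Σt = 1.74²·485397/8500 = 172.893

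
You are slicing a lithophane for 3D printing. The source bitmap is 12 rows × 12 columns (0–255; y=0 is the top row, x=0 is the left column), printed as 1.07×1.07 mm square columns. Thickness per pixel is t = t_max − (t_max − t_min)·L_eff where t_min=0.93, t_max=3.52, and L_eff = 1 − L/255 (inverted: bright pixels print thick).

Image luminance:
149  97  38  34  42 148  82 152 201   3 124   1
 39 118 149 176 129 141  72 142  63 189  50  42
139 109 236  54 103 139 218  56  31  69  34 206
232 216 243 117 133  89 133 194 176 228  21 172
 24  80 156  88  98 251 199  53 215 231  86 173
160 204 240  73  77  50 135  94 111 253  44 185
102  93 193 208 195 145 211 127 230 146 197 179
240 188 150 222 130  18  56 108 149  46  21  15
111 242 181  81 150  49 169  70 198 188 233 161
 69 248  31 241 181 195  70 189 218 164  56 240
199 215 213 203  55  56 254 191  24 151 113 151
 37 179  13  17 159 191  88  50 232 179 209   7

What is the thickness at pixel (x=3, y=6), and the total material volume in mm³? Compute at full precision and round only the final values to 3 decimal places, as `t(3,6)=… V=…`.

span = t_max - t_min = 3.52 - 0.93 = 2.590
L(3,6) = 208, L_eff = 1 - 208/255 = 0.184314 (inverted)
t(3,6) = 3.52 - 2.590·0.184314 = 3.043
Σt over all 12·12 pixels = 2804467/8500 ≈ 329.9372941
V = pitch²·Σt = 1.07²·2804467/8500 = 377.745

t(3,6)=3.043 V=377.745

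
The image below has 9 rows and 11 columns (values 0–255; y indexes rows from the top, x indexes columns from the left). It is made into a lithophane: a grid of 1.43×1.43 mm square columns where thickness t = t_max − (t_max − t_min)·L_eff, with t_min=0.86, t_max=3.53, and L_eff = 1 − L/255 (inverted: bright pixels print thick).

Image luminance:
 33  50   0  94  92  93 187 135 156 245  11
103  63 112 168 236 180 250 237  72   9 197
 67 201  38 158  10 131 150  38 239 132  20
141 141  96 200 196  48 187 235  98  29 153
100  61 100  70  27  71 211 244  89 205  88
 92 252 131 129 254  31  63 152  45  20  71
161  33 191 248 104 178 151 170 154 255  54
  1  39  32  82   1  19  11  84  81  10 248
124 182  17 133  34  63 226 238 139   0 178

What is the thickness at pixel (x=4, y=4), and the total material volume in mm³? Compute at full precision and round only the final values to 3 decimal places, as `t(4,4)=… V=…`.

span = t_max - t_min = 3.53 - 0.86 = 2.670
L(4,4) = 27, L_eff = 1 - 27/255 = 0.894118 (inverted)
t(4,4) = 3.53 - 2.670·0.894118 = 1.143
Σt over all 9·11 pixels = 438533/2125 ≈ 206.3684706
V = pitch²·Σt = 1.43²·438533/2125 = 422.003

t(4,4)=1.143 V=422.003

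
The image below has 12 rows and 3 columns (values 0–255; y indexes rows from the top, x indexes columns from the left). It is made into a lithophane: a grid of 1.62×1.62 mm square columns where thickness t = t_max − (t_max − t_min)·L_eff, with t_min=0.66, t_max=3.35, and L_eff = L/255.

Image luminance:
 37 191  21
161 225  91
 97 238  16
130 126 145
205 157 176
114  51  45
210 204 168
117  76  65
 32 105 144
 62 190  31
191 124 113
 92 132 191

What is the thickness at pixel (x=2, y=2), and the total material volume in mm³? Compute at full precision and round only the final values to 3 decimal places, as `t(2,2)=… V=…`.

t(2,2)=3.181 V=192.668

span = t_max - t_min = 3.35 - 0.66 = 2.690
L(2,2) = 16, L_eff = 16/255 = 0.062745
t(2,2) = 3.35 - 2.690·0.062745 = 3.181
Σt over all 12·3 pixels = 624021/8500 ≈ 73.4142353
V = pitch²·Σt = 1.62²·624021/8500 = 192.668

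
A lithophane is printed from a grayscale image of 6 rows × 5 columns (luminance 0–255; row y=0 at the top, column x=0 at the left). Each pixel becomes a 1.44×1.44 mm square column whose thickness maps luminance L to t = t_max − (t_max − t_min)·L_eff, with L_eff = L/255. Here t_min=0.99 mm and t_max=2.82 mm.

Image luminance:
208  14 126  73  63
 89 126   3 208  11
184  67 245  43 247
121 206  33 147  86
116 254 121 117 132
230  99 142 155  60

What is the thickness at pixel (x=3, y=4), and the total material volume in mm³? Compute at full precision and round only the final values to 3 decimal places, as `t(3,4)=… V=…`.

span = t_max - t_min = 2.82 - 0.99 = 1.830
L(3,4) = 117, L_eff = 117/255 = 0.458824
t(3,4) = 2.82 - 1.830·0.458824 = 1.980
Σt over all 6·5 pixels = 245907/4250 ≈ 57.8604706
V = pitch²·Σt = 1.44²·245907/4250 = 119.979

t(3,4)=1.980 V=119.979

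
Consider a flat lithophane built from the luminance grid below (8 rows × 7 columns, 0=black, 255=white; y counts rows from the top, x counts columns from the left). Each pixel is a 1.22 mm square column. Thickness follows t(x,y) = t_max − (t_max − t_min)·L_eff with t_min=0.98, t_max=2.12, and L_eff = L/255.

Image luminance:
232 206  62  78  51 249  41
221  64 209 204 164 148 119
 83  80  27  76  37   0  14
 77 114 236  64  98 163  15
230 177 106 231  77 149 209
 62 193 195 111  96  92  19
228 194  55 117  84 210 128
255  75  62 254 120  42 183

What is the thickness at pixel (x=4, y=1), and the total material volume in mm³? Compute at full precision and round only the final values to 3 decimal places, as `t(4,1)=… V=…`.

span = t_max - t_min = 2.12 - 0.98 = 1.140
L(4,1) = 164, L_eff = 164/255 = 0.643137
t(4,1) = 2.12 - 1.140·0.643137 = 1.387
Σt over all 8·7 pixels = 184963/2125 ≈ 87.0414118
V = pitch²·Σt = 1.22²·184963/2125 = 129.552

t(4,1)=1.387 V=129.552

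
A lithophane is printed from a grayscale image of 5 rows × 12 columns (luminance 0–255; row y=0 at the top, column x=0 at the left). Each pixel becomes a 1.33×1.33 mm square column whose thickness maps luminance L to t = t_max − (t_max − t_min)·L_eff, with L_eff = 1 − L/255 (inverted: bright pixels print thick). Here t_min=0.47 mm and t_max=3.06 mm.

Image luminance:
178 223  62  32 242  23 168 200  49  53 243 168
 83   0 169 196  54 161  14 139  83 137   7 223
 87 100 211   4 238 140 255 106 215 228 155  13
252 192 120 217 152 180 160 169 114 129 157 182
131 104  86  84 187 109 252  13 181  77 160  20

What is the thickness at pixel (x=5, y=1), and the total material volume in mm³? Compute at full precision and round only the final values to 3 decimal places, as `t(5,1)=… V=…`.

t(5,1)=2.105 V=195.178

span = t_max - t_min = 3.06 - 0.47 = 2.590
L(5,1) = 161, L_eff = 1 - 161/255 = 0.368627 (inverted)
t(5,1) = 3.06 - 2.590·0.368627 = 2.105
Σt over all 5·12 pixels = 2813633/25500 ≈ 110.3385490
V = pitch²·Σt = 1.33²·2813633/25500 = 195.178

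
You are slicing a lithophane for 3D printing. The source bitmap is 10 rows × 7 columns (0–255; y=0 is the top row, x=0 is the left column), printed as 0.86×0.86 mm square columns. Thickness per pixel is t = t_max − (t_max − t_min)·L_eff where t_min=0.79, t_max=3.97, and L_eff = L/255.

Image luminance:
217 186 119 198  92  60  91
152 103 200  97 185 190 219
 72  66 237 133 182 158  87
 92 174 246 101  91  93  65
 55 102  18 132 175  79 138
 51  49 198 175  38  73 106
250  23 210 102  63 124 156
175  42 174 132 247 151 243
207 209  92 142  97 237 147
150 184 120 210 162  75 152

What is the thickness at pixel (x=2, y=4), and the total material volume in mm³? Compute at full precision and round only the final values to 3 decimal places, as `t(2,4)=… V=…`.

t(2,4)=3.746 V=117.259

span = t_max - t_min = 3.97 - 0.79 = 3.180
L(2,4) = 18, L_eff = 18/255 = 0.070588
t(2,4) = 3.97 - 3.180·0.070588 = 3.746
Σt over all 10·7 pixels = 158.544
V = pitch²·Σt = 0.86²·158.544 = 117.259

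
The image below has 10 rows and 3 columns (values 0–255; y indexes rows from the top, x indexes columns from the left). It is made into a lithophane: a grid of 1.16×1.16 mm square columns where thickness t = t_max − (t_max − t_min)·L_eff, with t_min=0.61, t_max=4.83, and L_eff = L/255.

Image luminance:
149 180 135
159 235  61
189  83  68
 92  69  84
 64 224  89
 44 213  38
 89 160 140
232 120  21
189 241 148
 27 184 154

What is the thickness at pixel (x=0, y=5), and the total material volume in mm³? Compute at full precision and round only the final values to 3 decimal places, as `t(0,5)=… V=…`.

span = t_max - t_min = 4.83 - 0.61 = 4.220
L(0,5) = 44, L_eff = 44/255 = 0.172549
t(0,5) = 4.83 - 4.220·0.172549 = 4.102
Σt over all 10·3 pixels = 514292/6375 ≈ 80.6732549
V = pitch²·Σt = 1.16²·514292/6375 = 108.554

t(0,5)=4.102 V=108.554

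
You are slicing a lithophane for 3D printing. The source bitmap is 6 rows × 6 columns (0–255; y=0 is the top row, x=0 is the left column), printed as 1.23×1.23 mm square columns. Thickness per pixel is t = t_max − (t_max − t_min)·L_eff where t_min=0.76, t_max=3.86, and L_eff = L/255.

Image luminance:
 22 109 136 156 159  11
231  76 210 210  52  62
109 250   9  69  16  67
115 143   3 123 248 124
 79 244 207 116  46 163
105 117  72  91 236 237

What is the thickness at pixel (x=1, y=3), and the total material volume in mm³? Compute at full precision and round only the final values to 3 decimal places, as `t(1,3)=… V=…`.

t(1,3)=2.122 V=128.884

span = t_max - t_min = 3.86 - 0.76 = 3.100
L(1,3) = 143, L_eff = 143/255 = 0.560784
t(1,3) = 3.86 - 3.100·0.560784 = 2.122
Σt over all 6·6 pixels = 43447/510 ≈ 85.1901961
V = pitch²·Σt = 1.23²·43447/510 = 128.884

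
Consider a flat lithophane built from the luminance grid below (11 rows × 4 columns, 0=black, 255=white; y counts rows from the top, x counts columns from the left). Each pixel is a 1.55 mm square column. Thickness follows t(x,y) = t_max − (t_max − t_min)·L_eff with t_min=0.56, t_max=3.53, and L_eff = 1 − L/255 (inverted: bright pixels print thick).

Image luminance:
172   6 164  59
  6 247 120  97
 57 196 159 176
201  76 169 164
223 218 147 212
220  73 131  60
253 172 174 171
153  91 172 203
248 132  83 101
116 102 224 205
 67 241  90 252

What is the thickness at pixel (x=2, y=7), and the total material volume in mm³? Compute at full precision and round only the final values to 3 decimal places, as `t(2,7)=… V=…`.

t(2,7)=2.563 V=243.963

span = t_max - t_min = 3.53 - 0.56 = 2.970
L(2,7) = 172, L_eff = 1 - 172/255 = 0.325490 (inverted)
t(2,7) = 3.53 - 2.970·0.325490 = 2.563
Σt over all 11·4 pixels = 863137/8500 ≈ 101.5455294
V = pitch²·Σt = 1.55²·863137/8500 = 243.963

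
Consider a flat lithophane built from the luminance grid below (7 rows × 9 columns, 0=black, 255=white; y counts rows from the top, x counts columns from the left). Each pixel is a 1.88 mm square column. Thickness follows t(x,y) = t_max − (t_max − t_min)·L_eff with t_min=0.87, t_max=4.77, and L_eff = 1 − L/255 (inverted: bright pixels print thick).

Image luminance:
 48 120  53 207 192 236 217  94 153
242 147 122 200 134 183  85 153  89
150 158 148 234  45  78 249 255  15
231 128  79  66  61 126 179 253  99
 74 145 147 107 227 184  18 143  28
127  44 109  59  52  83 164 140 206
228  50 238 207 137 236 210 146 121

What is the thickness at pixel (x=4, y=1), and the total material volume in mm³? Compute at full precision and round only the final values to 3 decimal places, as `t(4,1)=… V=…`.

t(4,1)=2.919 V=672.598

span = t_max - t_min = 4.77 - 0.87 = 3.900
L(4,1) = 134, L_eff = 1 - 134/255 = 0.474510 (inverted)
t(4,1) = 4.77 - 3.900·0.474510 = 2.919
Σt over all 7·9 pixels = 323511/1700 ≈ 190.3005882
V = pitch²·Σt = 1.88²·323511/1700 = 672.598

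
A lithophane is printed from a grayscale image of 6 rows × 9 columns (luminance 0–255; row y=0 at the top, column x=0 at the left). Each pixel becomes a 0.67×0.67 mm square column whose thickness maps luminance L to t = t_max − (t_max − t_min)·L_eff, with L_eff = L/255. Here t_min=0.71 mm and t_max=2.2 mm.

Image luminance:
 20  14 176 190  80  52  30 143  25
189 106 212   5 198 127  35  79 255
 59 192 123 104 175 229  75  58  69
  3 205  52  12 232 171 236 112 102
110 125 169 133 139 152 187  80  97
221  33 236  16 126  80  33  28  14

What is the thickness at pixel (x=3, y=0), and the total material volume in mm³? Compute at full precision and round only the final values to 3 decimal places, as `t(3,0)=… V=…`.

span = t_max - t_min = 2.2 - 0.71 = 1.490
L(3,0) = 190, L_eff = 190/255 = 0.745098
t(3,0) = 2.2 - 1.490·0.745098 = 1.090
Σt over all 6·9 pixels = 529231/6375 ≈ 83.0166275
V = pitch²·Σt = 0.67²·529231/6375 = 37.266

t(3,0)=1.090 V=37.266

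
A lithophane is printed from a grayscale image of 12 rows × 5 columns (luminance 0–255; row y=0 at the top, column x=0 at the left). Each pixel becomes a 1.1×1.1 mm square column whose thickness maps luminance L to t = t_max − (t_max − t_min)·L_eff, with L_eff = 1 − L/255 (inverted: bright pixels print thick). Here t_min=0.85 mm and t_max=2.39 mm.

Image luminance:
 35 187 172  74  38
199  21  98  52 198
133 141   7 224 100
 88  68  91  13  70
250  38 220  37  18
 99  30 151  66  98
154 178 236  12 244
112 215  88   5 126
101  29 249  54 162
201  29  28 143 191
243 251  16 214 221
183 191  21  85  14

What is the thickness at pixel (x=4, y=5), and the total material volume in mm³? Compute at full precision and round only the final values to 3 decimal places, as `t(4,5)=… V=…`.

span = t_max - t_min = 2.39 - 0.85 = 1.540
L(4,5) = 98, L_eff = 1 - 98/255 = 0.615686 (inverted)
t(4,5) = 2.39 - 1.540·0.615686 = 1.442
Σt over all 12·5 pixels = 595087/6375 ≈ 93.3469804
V = pitch²·Σt = 1.1²·595087/6375 = 112.950

t(4,5)=1.442 V=112.950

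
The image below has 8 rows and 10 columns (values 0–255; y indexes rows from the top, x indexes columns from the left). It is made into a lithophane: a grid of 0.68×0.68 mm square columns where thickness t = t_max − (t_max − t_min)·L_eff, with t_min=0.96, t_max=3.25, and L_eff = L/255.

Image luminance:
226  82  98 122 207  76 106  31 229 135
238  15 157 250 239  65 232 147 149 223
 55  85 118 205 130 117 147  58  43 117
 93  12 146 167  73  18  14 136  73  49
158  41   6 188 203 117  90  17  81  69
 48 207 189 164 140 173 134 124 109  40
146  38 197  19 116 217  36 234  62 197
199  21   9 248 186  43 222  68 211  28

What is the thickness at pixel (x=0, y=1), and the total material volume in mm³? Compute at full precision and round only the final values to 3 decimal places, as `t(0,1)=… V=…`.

span = t_max - t_min = 3.25 - 0.96 = 2.290
L(0,1) = 238, L_eff = 238/255 = 0.933333
t(0,1) = 3.25 - 2.290·0.933333 = 1.113
Σt over all 8·10 pixels = 735623/4250 ≈ 173.0877647
V = pitch²·Σt = 0.68²·735623/4250 = 80.036

t(0,1)=1.113 V=80.036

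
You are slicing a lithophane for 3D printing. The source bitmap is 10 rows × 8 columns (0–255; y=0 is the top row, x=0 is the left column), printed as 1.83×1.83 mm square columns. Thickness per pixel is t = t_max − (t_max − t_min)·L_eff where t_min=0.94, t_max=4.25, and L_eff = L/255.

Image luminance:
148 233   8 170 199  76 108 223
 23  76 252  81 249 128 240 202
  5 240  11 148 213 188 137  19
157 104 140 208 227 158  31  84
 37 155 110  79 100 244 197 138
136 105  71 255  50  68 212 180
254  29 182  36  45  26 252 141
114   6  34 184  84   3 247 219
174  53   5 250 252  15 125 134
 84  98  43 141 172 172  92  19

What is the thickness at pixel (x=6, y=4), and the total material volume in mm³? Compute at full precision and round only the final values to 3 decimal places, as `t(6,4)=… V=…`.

t(6,4)=1.693 V=690.537

span = t_max - t_min = 4.25 - 0.94 = 3.310
L(6,4) = 197, L_eff = 197/255 = 0.772549
t(6,4) = 4.25 - 3.310·0.772549 = 1.693
Σt over all 10·8 pixels = 438171/2125 ≈ 206.1981176
V = pitch²·Σt = 1.83²·438171/2125 = 690.537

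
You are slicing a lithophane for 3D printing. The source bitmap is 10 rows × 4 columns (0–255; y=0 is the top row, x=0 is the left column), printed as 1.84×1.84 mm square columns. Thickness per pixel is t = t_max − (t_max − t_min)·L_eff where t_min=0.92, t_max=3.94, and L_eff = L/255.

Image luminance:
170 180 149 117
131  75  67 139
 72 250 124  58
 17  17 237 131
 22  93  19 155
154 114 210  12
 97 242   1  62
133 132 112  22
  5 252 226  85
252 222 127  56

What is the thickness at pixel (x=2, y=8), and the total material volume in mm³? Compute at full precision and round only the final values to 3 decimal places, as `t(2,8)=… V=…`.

span = t_max - t_min = 3.94 - 0.92 = 3.020
L(2,8) = 226, L_eff = 226/255 = 0.886275
t(2,8) = 3.94 - 3.020·0.886275 = 1.263
Σt over all 10·4 pixels = 1293811/12750 ≈ 101.4753725
V = pitch²·Σt = 1.84²·1293811/12750 = 343.555

t(2,8)=1.263 V=343.555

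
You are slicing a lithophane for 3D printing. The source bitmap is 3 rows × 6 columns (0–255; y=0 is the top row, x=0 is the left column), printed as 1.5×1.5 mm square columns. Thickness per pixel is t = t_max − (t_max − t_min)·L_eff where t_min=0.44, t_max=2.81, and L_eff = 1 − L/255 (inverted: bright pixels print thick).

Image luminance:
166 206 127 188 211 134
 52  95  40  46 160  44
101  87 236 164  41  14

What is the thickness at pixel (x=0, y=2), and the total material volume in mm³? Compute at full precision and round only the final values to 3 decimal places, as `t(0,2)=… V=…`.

t(0,2)=1.379 V=61.986

span = t_max - t_min = 2.81 - 0.44 = 2.370
L(0,2) = 101, L_eff = 1 - 101/255 = 0.603922 (inverted)
t(0,2) = 2.81 - 2.370·0.603922 = 1.379
Σt over all 3·6 pixels = 58542/2125 ≈ 27.5491765
V = pitch²·Σt = 1.5²·58542/2125 = 61.986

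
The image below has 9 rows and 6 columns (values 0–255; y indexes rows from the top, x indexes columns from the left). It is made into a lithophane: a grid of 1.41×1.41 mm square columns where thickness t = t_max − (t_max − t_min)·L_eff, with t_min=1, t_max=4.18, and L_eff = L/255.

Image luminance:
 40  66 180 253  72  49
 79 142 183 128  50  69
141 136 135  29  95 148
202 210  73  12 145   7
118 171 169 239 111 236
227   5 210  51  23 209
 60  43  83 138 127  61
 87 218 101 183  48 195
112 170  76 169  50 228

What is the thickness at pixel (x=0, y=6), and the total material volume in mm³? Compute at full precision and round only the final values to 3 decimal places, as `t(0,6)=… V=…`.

span = t_max - t_min = 4.18 - 1 = 3.180
L(0,6) = 60, L_eff = 60/255 = 0.235294
t(0,6) = 4.18 - 3.180·0.235294 = 3.432
Σt over all 9·6 pixels = 143.888
V = pitch²·Σt = 1.41²·143.888 = 286.064

t(0,6)=3.432 V=286.064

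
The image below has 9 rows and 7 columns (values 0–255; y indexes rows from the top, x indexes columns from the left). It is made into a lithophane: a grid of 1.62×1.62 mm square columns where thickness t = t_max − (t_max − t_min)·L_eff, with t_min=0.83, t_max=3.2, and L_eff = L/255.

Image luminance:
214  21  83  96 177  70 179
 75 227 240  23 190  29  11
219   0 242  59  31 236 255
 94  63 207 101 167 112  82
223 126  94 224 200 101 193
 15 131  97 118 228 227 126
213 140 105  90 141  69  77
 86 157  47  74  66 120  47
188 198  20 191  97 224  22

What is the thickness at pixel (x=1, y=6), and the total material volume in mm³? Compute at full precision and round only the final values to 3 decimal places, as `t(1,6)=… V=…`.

t(1,6)=1.899 V=334.484

span = t_max - t_min = 3.2 - 0.83 = 2.370
L(1,6) = 140, L_eff = 140/255 = 0.549020
t(1,6) = 3.2 - 2.370·0.549020 = 1.899
Σt over all 9·7 pixels = 541669/4250 ≈ 127.4515294
V = pitch²·Σt = 1.62²·541669/4250 = 334.484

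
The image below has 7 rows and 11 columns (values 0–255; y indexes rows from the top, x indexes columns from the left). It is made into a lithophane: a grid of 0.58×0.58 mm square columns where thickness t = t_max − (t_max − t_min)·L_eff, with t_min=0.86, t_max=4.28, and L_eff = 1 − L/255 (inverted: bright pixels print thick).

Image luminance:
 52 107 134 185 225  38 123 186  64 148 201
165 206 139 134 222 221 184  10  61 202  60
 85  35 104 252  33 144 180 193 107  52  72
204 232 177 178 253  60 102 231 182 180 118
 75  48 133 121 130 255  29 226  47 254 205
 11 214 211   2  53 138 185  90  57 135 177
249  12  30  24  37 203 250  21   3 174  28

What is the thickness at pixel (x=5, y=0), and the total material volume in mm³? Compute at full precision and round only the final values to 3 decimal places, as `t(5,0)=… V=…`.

t(5,0)=1.370 V=67.700

span = t_max - t_min = 4.28 - 0.86 = 3.420
L(5,0) = 38, L_eff = 1 - 38/255 = 0.850980 (inverted)
t(5,0) = 4.28 - 3.420·0.850980 = 1.370
Σt over all 7·11 pixels = 855311/4250 ≈ 201.2496471
V = pitch²·Σt = 0.58²·855311/4250 = 67.700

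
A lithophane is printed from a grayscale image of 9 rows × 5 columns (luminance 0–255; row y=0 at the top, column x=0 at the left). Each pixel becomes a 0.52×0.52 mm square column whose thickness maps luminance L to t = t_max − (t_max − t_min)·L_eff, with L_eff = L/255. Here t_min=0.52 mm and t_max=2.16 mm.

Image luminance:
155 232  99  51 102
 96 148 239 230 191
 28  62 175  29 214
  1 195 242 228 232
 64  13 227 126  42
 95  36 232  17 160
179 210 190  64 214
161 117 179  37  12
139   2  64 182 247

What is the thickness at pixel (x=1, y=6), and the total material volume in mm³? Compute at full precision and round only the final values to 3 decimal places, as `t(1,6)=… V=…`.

t(1,6)=0.809 V=15.922

span = t_max - t_min = 2.16 - 0.52 = 1.640
L(1,6) = 210, L_eff = 210/255 = 0.823529
t(1,6) = 2.16 - 1.640·0.823529 = 0.809
Σt over all 9·5 pixels = 125124/2125 ≈ 58.8818824
V = pitch²·Σt = 0.52²·125124/2125 = 15.922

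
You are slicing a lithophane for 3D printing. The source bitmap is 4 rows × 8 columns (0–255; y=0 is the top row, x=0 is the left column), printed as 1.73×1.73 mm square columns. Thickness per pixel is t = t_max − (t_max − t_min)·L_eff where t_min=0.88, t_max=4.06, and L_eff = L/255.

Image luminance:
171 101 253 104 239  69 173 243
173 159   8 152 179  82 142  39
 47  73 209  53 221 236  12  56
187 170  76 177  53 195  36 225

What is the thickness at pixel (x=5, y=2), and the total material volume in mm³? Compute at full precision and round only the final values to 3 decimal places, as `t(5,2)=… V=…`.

t(5,2)=1.117 V=227.863

span = t_max - t_min = 4.06 - 0.88 = 3.180
L(5,2) = 236, L_eff = 236/255 = 0.925490
t(5,2) = 4.06 - 3.180·0.925490 = 1.117
Σt over all 4·8 pixels = 323571/4250 ≈ 76.1343529
V = pitch²·Σt = 1.73²·323571/4250 = 227.863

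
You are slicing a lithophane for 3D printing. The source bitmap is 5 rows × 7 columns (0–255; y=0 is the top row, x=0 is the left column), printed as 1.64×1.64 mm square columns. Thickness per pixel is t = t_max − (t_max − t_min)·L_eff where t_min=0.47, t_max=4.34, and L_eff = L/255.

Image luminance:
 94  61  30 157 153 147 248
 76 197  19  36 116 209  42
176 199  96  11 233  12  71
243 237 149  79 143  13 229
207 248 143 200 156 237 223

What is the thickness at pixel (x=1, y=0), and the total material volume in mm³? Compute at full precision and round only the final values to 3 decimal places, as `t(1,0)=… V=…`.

span = t_max - t_min = 4.34 - 0.47 = 3.870
L(1,0) = 61, L_eff = 61/255 = 0.239216
t(1,0) = 4.34 - 3.870·0.239216 = 3.414
Σt over all 5·7 pixels = 33017/425 ≈ 77.6870588
V = pitch²·Σt = 1.64²·33017/425 = 208.947

t(1,0)=3.414 V=208.947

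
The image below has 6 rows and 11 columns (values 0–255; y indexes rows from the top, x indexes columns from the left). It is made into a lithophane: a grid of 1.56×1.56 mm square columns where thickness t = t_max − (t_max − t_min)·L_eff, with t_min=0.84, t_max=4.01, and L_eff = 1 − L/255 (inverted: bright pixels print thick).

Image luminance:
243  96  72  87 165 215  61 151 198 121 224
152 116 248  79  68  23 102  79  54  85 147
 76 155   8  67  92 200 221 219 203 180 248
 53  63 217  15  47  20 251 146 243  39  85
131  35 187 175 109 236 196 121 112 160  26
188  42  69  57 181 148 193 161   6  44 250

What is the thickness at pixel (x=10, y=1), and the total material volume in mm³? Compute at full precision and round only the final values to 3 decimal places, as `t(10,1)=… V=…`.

t(10,1)=2.667 V=390.889

span = t_max - t_min = 4.01 - 0.84 = 3.170
L(10,1) = 147, L_eff = 1 - 147/255 = 0.423529 (inverted)
t(10,1) = 4.01 - 3.170·0.423529 = 2.667
Σt over all 6·11 pixels = 4095857/25500 ≈ 160.6218431
V = pitch²·Σt = 1.56²·4095857/25500 = 390.889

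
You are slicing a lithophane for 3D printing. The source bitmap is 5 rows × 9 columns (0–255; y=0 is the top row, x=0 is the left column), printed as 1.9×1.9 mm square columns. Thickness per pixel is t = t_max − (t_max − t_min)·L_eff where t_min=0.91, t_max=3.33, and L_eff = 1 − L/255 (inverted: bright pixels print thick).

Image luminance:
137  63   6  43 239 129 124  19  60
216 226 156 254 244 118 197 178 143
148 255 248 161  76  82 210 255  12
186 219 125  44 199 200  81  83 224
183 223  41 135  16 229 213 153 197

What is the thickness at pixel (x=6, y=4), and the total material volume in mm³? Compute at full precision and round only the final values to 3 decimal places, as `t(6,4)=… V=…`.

span = t_max - t_min = 3.33 - 0.91 = 2.420
L(6,4) = 213, L_eff = 1 - 213/255 = 0.164706 (inverted)
t(6,4) = 3.33 - 2.420·0.164706 = 2.931
Σt over all 5·9 pixels = 35703/340 ≈ 105.0088235
V = pitch²·Σt = 1.9²·35703/340 = 379.082

t(6,4)=2.931 V=379.082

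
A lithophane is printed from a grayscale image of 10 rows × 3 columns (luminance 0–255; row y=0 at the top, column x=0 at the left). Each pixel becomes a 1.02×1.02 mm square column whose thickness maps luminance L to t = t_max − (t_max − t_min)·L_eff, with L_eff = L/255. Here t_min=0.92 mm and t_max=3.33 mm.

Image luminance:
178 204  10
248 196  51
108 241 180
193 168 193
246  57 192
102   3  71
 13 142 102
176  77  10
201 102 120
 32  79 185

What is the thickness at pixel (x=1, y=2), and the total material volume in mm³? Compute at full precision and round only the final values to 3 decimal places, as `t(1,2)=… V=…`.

span = t_max - t_min = 3.33 - 0.92 = 2.410
L(1,2) = 241, L_eff = 241/255 = 0.945098
t(1,2) = 3.33 - 2.410·0.945098 = 1.052
Σt over all 10·3 pixels = 161237/2550 ≈ 63.2301961
V = pitch²·Σt = 1.02²·161237/2550 = 65.785

t(1,2)=1.052 V=65.785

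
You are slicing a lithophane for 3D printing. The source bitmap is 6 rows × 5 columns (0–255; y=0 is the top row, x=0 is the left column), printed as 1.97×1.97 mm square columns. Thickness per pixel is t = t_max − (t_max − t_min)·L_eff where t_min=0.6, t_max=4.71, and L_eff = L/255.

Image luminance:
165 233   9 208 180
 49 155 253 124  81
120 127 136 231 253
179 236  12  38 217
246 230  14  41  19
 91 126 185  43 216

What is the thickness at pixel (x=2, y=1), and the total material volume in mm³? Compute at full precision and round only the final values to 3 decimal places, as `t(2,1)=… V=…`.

t(2,1)=0.632 V=284.594

span = t_max - t_min = 4.71 - 0.6 = 4.110
L(2,1) = 253, L_eff = 253/255 = 0.992157
t(2,1) = 4.71 - 4.110·0.992157 = 0.632
Σt over all 6·5 pixels = 623321/8500 ≈ 73.3318824
V = pitch²·Σt = 1.97²·623321/8500 = 284.594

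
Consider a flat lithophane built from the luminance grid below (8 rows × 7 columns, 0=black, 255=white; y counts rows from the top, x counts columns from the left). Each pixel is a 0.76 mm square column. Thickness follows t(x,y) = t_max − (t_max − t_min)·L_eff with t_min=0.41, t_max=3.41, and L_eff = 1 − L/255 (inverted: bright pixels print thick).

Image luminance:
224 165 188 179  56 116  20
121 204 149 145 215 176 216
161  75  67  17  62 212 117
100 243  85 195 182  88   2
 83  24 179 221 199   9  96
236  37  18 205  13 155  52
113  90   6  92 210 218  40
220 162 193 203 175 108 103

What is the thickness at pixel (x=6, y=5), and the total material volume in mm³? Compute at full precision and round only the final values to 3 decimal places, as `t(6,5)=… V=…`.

t(6,5)=1.022 V=62.460

span = t_max - t_min = 3.41 - 0.41 = 3.000
L(6,5) = 52, L_eff = 1 - 52/255 = 0.796078 (inverted)
t(6,5) = 3.41 - 3.000·0.796078 = 1.022
Σt over all 8·7 pixels = 45958/425 ≈ 108.1364706
V = pitch²·Σt = 0.76²·45958/425 = 62.460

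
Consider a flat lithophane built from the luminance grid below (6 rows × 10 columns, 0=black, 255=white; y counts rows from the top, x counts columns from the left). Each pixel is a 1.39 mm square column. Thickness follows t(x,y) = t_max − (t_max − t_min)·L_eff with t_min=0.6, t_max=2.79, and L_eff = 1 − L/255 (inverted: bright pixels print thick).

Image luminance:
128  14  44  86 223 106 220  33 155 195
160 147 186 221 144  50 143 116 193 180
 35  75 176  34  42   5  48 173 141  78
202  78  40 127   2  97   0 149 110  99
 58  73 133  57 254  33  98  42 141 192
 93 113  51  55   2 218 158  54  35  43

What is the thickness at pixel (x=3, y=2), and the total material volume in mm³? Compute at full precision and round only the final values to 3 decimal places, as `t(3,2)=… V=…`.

t(3,2)=0.892 V=175.056

span = t_max - t_min = 2.79 - 0.6 = 2.190
L(3,2) = 34, L_eff = 1 - 34/255 = 0.866667 (inverted)
t(3,2) = 2.79 - 2.190·0.866667 = 0.892
Σt over all 6·10 pixels = 90.604
V = pitch²·Σt = 1.39²·90.604 = 175.056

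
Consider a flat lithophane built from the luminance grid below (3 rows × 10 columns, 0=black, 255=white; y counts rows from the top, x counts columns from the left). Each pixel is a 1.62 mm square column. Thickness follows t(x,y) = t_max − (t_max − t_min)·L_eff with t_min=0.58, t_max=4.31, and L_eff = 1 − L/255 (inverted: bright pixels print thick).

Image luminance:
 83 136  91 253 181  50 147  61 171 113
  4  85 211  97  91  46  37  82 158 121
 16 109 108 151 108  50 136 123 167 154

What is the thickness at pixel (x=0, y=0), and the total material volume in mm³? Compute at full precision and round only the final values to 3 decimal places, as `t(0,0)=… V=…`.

span = t_max - t_min = 4.31 - 0.58 = 3.730
L(0,0) = 83, L_eff = 1 - 83/255 = 0.674510 (inverted)
t(0,0) = 4.31 - 3.730·0.674510 = 1.794
Σt over all 3·10 pixels = 84476/1275 ≈ 66.2556863
V = pitch²·Σt = 1.62²·84476/1275 = 173.881

t(0,0)=1.794 V=173.881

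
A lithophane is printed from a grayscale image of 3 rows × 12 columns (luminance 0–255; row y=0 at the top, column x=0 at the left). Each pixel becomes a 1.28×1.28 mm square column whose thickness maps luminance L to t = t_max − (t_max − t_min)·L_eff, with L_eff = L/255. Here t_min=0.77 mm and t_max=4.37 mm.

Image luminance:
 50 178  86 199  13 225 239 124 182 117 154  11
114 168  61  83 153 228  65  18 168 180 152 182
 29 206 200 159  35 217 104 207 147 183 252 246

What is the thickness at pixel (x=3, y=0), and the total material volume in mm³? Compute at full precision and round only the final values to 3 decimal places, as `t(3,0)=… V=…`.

t(3,0)=1.561 V=138.979

span = t_max - t_min = 4.37 - 0.77 = 3.600
L(3,0) = 199, L_eff = 199/255 = 0.780392
t(3,0) = 4.37 - 3.600·0.780392 = 1.561
Σt over all 3·12 pixels = 36051/425 ≈ 84.8258824
V = pitch²·Σt = 1.28²·36051/425 = 138.979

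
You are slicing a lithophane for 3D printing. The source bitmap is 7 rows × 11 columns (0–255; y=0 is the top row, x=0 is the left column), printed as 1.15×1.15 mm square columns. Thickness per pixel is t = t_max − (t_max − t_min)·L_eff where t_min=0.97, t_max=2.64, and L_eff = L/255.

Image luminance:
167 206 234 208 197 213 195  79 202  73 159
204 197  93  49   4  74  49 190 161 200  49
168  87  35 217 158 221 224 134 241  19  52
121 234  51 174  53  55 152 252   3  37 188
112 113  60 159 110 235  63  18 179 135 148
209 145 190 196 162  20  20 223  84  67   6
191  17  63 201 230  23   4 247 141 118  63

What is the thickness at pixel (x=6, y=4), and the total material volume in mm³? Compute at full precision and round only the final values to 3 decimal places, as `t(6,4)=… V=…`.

span = t_max - t_min = 2.64 - 0.97 = 1.670
L(6,4) = 63, L_eff = 63/255 = 0.247059
t(6,4) = 2.64 - 1.670·0.247059 = 2.227
Σt over all 7·11 pixels = 3508463/25500 ≈ 137.5867843
V = pitch²·Σt = 1.15²·3508463/25500 = 181.959

t(6,4)=2.227 V=181.959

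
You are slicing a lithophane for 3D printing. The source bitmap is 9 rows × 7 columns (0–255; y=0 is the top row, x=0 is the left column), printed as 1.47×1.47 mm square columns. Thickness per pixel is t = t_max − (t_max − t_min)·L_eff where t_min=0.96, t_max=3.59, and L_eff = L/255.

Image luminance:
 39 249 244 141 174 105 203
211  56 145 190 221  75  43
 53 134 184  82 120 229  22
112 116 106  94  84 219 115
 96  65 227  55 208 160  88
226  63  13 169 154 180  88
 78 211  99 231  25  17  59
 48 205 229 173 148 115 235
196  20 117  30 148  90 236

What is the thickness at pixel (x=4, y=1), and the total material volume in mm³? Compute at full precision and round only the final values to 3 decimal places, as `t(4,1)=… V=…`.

t(4,1)=1.311 V=304.462

span = t_max - t_min = 3.59 - 0.96 = 2.630
L(4,1) = 221, L_eff = 221/255 = 0.866667
t(4,1) = 3.59 - 2.630·0.866667 = 1.311
Σt over all 9·7 pixels = 1197617/8500 ≈ 140.8961176
V = pitch²·Σt = 1.47²·1197617/8500 = 304.462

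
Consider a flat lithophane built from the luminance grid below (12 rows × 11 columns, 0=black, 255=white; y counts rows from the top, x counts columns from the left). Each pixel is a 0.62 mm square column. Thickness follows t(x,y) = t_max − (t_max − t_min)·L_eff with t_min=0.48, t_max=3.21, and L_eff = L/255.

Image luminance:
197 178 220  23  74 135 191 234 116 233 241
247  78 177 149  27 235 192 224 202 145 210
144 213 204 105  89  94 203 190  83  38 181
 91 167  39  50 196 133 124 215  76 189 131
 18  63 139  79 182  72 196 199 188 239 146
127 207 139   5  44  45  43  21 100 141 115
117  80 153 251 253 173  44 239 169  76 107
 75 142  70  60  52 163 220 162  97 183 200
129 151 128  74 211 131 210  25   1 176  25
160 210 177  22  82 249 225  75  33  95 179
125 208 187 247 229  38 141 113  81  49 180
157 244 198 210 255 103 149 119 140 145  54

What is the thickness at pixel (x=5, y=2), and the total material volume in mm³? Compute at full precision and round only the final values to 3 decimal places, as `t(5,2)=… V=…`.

span = t_max - t_min = 3.21 - 0.48 = 2.730
L(5,2) = 94, L_eff = 94/255 = 0.368627
t(5,2) = 3.21 - 2.730·0.368627 = 2.204
Σt over all 12·11 pixels = 1925673/8500 ≈ 226.5497647
V = pitch²·Σt = 0.62²·1925673/8500 = 87.086

t(5,2)=2.204 V=87.086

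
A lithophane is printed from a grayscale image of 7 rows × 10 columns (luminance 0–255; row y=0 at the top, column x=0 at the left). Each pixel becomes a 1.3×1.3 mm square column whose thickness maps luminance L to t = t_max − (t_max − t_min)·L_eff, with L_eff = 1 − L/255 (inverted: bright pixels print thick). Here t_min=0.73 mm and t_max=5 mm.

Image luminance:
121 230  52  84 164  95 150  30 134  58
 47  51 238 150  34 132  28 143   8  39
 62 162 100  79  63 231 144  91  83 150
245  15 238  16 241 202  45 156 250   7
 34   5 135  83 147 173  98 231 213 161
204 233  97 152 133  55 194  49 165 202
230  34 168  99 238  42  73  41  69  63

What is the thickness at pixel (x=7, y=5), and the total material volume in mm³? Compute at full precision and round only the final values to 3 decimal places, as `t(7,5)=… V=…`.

t(7,5)=1.551 V=323.761

span = t_max - t_min = 5 - 0.73 = 4.270
L(7,5) = 49, L_eff = 1 - 49/255 = 0.807843 (inverted)
t(7,5) = 5 - 4.270·0.807843 = 1.551
Σt over all 7·10 pixels = 4885153/25500 ≈ 191.5746275
V = pitch²·Σt = 1.3²·4885153/25500 = 323.761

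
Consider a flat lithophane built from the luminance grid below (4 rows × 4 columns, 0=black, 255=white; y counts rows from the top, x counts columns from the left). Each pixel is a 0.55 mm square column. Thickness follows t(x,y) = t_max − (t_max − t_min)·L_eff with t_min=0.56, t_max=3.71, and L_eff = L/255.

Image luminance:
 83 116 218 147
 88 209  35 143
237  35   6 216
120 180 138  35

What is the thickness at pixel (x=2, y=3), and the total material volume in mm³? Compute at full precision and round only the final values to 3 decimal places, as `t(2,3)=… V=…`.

span = t_max - t_min = 3.71 - 0.56 = 3.150
L(2,3) = 138, L_eff = 138/255 = 0.541176
t(2,3) = 3.71 - 3.150·0.541176 = 2.005
Σt over all 4·4 pixels = 34.58
V = pitch²·Σt = 0.55²·34.58 = 10.460

t(2,3)=2.005 V=10.460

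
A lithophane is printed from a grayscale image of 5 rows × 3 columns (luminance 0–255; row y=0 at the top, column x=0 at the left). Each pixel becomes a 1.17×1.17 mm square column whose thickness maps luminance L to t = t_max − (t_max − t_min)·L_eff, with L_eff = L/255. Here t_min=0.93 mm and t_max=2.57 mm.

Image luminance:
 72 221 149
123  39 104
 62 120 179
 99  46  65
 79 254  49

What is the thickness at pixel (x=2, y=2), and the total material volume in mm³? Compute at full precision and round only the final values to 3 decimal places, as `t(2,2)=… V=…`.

t(2,2)=1.419 V=38.148

span = t_max - t_min = 2.57 - 0.93 = 1.640
L(2,2) = 179, L_eff = 179/255 = 0.701961
t(2,2) = 2.57 - 1.640·0.701961 = 1.419
Σt over all 5·3 pixels = 710621/25500 ≈ 27.8674902
V = pitch²·Σt = 1.17²·710621/25500 = 38.148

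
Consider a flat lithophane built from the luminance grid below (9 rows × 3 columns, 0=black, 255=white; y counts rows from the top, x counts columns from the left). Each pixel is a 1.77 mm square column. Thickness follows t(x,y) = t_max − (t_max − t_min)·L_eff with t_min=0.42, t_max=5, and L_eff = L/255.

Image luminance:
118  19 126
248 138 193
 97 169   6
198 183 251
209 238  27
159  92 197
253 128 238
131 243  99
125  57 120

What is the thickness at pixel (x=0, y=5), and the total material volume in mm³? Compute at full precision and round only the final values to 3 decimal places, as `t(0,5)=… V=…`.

span = t_max - t_min = 5 - 0.42 = 4.580
L(0,5) = 159, L_eff = 159/255 = 0.623529
t(0,5) = 5 - 4.580·0.623529 = 2.144
Σt over all 9·3 pixels = 131842/2125 ≈ 62.0432941
V = pitch²·Σt = 1.77²·131842/2125 = 194.375

t(0,5)=2.144 V=194.375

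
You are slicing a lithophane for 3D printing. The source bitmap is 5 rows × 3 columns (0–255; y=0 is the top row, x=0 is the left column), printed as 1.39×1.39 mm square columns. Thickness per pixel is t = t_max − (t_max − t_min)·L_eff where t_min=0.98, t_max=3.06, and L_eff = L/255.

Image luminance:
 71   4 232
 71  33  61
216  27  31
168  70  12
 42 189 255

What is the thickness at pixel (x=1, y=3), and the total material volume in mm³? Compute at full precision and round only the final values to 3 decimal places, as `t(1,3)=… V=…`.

t(1,3)=2.489 V=65.327

span = t_max - t_min = 3.06 - 0.98 = 2.080
L(1,3) = 70, L_eff = 70/255 = 0.274510
t(1,3) = 3.06 - 2.080·0.274510 = 2.489
Σt over all 5·3 pixels = 143699/4250 ≈ 33.8115294
V = pitch²·Σt = 1.39²·143699/4250 = 65.327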